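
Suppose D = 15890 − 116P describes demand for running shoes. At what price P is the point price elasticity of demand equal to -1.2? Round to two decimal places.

74.72

Ed = −116P/(15890 − 116P). Set this equal to -1.2:
116P = 1.2·(15890 − 116P) ⇒ 116P(1 + 1.2) = 1.2·15890
P = 1.2·15890 / (116·2.2) = 74.7178…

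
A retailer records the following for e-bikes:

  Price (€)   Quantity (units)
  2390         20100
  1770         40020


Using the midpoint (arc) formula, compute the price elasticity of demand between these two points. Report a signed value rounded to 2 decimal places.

%ΔQ = (40020 − 20100) / [(20100 + 40020)/2] = 19920/30060 = 0.662674…
%ΔP = (1770 − 2390) / [(2390 + 1770)/2] = -620/2080 = -0.298076…
Arc Ed = %ΔQ / %ΔP = (19920/30060) / (-620/2080) = -2.2231…

-2.22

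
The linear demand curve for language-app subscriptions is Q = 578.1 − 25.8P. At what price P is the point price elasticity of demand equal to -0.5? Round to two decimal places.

Ed = −25.8P/(578.1 − 25.8P). Set this equal to -0.5:
25.8P = 0.5·(578.1 − 25.8P) ⇒ 25.8P(1 + 0.5) = 0.5·578.1
P = 0.5·578.1 / (25.8·1.5) = 7.4689…

7.47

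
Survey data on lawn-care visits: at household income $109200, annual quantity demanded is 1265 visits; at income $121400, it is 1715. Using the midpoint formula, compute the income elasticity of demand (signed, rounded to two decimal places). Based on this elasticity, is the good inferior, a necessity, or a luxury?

%ΔQ = (1715 − 1265)/[( 1265 + 1715)/2] = 450/1490 = 0.302013…
%ΔIncome = (121400 − 109200)/[( 109200 + 121400)/2] = 12200/115300 = 0.105810…
E_income = (450/1490) / (12200/115300) = 2.8542…
E_income > 1 ⇒ normal good, luxury.

2.85; luxury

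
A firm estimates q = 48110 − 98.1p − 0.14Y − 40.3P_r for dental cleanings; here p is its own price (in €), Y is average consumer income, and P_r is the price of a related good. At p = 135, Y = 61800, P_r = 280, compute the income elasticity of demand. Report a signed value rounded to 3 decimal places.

-0.579

At the given values, q = 48110 − 98.1(135) − 0.14(61800) − 40.3(280) = 14930.5.
∂q/∂Y = -0.14.
E = (-0.14) × (61800/14930.5) = -0.57948…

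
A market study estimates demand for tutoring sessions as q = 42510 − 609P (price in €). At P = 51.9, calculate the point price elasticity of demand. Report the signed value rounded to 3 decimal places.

-2.899

dq/dP = −609. At P = 51.9, q = 42510 − 609(51.9) = 10902.9.
Ed = (dq/dP)·(P/q) = −609 × (51.9/10902.9) = -2.89896…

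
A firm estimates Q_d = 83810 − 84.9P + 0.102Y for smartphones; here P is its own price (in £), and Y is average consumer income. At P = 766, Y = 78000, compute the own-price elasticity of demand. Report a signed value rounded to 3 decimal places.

At the given values, Q_d = 83810 − 84.9(766) + 0.102(78000) = 26732.6.
∂Q_d/∂P = −84.9.
E = (-84.9) × (766/26732.6) = -2.43273…

-2.433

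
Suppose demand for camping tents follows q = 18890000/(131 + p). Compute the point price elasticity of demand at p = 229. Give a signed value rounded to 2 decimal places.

-0.64

dq/dp = −18890000/(131 + p)² = -145.756. At p = 229, q = 52472.2.
Ed = (dq/dp)·(p/q) = (-145.756) × (229/52472.2) = -0.6361…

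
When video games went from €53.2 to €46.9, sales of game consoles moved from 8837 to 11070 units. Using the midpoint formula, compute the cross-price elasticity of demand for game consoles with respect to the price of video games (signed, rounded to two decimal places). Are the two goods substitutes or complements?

%ΔQ_{game consoles} = (11070 − 8837)/avg = 2233/9953.5 = 0.224343…
%ΔP_{video games} = (46.9 − 53.2)/avg = -6.3/50.05 = -0.125874…
E_cross = (2233/9953.5) / (-6.3/50.05) = -1.7822…
E_cross < 0 ⇒ the goods are complements.

-1.78; complements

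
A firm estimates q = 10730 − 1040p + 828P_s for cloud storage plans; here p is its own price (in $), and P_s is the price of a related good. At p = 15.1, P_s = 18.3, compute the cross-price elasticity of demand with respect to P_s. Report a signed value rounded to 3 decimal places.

At the given values, q = 10730 − 1040(15.1) + 828(18.3) = 10178.4.
∂q/∂P_s = 828.
E = (828) × (18.3/10178.4) = 1.48868…

1.489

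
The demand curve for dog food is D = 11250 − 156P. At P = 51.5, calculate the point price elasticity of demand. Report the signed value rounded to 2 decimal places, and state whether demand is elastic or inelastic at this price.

-2.50; elastic

dD/dP = −156. At P = 51.5, D = 11250 − 156(51.5) = 3216.
Ed = (dD/dP)·(P/D) = −156 × (51.5/3216) = -2.4981…
|Ed| = 2.50 > 1, so demand is elastic.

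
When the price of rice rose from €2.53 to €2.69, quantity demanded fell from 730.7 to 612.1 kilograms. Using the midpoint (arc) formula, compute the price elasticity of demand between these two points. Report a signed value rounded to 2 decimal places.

-2.88

%ΔQ = (612.1 − 730.7) / [(730.7 + 612.1)/2] = -118.6/671.4 = -0.176645…
%ΔP = (2.69 − 2.53) / [(2.53 + 2.69)/2] = 0.16/2.61 = 0.061302…
Arc Ed = %ΔQ / %ΔP = (-118.6/671.4) / (0.16/2.61) = -2.8815…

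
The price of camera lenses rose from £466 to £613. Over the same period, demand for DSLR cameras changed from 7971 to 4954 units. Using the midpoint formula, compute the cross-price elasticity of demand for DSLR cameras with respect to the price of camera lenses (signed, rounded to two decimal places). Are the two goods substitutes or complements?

-1.71; complements

%ΔQ_{DSLR cameras} = (4954 − 7971)/avg = -3017/6462.5 = -0.466847…
%ΔP_{camera lenses} = (613 − 466)/avg = 147/539.5 = 0.272474…
E_cross = (-3017/6462.5) / (147/539.5) = -1.7133…
E_cross < 0 ⇒ the goods are complements.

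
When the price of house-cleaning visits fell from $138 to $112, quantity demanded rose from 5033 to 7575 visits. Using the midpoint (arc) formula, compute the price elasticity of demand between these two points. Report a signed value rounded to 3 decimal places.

-1.939

%ΔQ = (7575 − 5033) / [(5033 + 7575)/2] = 2542/6304 = 0.403236…
%ΔP = (112 − 138) / [(138 + 112)/2] = -26/125 = -0.208
Arc Ed = %ΔQ / %ΔP = (2542/6304) / (-26/125) = -1.93863…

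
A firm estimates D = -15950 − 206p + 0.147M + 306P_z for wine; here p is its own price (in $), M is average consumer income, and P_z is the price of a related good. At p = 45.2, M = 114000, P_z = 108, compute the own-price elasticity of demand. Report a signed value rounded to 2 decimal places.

At the given values, D = -15950 − 206(45.2) + 0.147(114000) + 306(108) = 24544.8.
∂D/∂p = −206.
E = (-206) × (45.2/24544.8) = -0.3793…

-0.38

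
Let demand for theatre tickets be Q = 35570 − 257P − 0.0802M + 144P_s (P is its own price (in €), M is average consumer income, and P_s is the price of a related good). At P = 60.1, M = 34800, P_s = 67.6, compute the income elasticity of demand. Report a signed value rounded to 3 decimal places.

-0.103

At the given values, Q = 35570 − 257(60.1) − 0.0802(34800) + 144(67.6) = 27067.74.
∂Q/∂M = -0.0802.
E = (-0.0802) × (34800/27067.74) = -0.10311…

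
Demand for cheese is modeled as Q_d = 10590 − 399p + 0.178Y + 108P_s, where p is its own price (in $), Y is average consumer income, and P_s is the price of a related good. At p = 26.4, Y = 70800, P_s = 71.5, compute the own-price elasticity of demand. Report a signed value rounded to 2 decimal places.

-0.52

At the given values, Q_d = 10590 − 399(26.4) + 0.178(70800) + 108(71.5) = 20380.8.
∂Q_d/∂p = −399.
E = (-399) × (26.4/20380.8) = -0.5168…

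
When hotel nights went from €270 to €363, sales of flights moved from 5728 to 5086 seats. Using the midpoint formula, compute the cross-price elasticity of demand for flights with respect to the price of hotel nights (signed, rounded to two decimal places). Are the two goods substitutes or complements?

%ΔQ_{flights} = (5086 − 5728)/avg = -642/5407 = -0.118734…
%ΔP_{hotel nights} = (363 − 270)/avg = 93/316.5 = 0.293838…
E_cross = (-642/5407) / (93/316.5) = -0.4040…
E_cross < 0 ⇒ the goods are complements.

-0.40; complements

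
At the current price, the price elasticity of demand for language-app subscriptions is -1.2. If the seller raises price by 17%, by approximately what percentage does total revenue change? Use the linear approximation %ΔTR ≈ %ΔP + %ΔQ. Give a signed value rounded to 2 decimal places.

-3.40%

%ΔQ ≈ Ed × %ΔP = (-1.2) × (+17%) = -20.4000%
%ΔTR ≈ %ΔP + %ΔQ = (+17%) + (-20.4000%) = -3.4000%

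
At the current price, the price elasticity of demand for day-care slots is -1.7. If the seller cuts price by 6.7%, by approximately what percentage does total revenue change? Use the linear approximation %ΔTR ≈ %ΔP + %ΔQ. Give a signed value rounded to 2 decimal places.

+4.69%

%ΔQ ≈ Ed × %ΔP = (-1.7) × (-6.7%) = +11.3900%
%ΔTR ≈ %ΔP + %ΔQ = (-6.7%) + (+11.3900%) = +4.6900%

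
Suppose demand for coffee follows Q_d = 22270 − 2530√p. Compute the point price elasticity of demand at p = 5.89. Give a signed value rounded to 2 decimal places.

dQ_d/dp = −2530/(2√p) = -521.234. At p = 5.89, Q_d = 16129.9.
Ed = (dQ_d/dp)·(p/Q_d) = (-521.234) × (5.89/16129.9) = -0.1903…

-0.19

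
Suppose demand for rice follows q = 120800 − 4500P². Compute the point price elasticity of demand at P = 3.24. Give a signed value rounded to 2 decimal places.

-1.28

dq/dP = −2·4500·P = -29160. At P = 3.24, q = 73560.8.
Ed = (dq/dP)·(P/q) = (-29160) × (3.24/73560.8) = -1.2843…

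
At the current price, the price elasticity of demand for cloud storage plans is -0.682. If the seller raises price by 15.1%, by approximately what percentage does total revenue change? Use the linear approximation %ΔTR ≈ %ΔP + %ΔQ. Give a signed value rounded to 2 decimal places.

+4.80%

%ΔQ ≈ Ed × %ΔP = (-0.682) × (+15.1%) = -10.2982%
%ΔTR ≈ %ΔP + %ΔQ = (+15.1%) + (-10.2982%) = +4.8018%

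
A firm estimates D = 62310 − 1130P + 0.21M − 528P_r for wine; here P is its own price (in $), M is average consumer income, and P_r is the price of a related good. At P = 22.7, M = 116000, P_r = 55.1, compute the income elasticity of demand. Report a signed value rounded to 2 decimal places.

0.76

At the given values, D = 62310 − 1130(22.7) + 0.21(116000) − 528(55.1) = 31926.2.
∂D/∂M = 0.21.
E = (0.21) × (116000/31926.2) = 0.7630…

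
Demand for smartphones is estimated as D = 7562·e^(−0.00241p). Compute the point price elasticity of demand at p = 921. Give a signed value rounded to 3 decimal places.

-2.220

dD/dp = −0.00241·D = -1.98011. At p = 921, D = 821.622.
Ed = (dD/dp)·(p/D) = (-1.98011) × (921/821.622) = -2.21961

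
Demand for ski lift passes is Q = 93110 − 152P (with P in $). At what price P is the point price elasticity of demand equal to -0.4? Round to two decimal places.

Ed = −152P/(93110 − 152P). Set this equal to -0.4:
152P = 0.4·(93110 − 152P) ⇒ 152P(1 + 0.4) = 0.4·93110
P = 0.4·93110 / (152·1.4) = 175.0187…

175.02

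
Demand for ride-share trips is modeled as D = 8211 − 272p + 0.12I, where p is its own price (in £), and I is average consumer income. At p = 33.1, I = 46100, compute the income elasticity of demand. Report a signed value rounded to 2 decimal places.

At the given values, D = 8211 − 272(33.1) + 0.12(46100) = 4739.8.
∂D/∂I = 0.12.
E = (0.12) × (46100/4739.8) = 1.1671…

1.17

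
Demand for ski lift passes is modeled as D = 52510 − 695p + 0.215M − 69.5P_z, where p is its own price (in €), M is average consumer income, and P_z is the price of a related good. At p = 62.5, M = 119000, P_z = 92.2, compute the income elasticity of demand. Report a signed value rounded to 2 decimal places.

At the given values, D = 52510 − 695(62.5) + 0.215(119000) − 69.5(92.2) = 28249.6.
∂D/∂M = 0.215.
E = (0.215) × (119000/28249.6) = 0.9056…

0.91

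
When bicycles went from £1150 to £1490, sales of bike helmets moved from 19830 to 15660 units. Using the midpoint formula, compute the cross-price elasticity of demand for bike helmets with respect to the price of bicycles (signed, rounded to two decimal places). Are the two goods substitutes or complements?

%ΔQ_{bike helmets} = (15660 − 19830)/avg = -4170/17745 = -0.234995…
%ΔP_{bicycles} = (1490 − 1150)/avg = 340/1320 = 0.257575…
E_cross = (-4170/17745) / (340/1320) = -0.9123…
E_cross < 0 ⇒ the goods are complements.

-0.91; complements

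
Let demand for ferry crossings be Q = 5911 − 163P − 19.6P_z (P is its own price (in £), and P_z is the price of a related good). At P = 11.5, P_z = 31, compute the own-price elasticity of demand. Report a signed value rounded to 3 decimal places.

-0.547

At the given values, Q = 5911 − 163(11.5) − 19.6(31) = 3428.9.
∂Q/∂P = −163.
E = (-163) × (11.5/3428.9) = -0.54667…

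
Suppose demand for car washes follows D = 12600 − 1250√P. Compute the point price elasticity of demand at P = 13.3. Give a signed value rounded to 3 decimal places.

dD/dP = −1250/(2√P) = -171.378. At P = 13.3, D = 8041.35.
Ed = (dD/dP)·(P/D) = (-171.378) × (13.3/8041.35) = -0.28345…

-0.283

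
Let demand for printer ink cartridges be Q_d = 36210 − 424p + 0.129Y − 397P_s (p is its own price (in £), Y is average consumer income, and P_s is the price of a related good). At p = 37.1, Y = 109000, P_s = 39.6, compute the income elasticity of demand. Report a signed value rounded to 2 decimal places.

At the given values, Q_d = 36210 − 424(37.1) + 0.129(109000) − 397(39.6) = 18819.4.
∂Q_d/∂Y = 0.129.
E = (0.129) × (109000/18819.4) = 0.7471…

0.75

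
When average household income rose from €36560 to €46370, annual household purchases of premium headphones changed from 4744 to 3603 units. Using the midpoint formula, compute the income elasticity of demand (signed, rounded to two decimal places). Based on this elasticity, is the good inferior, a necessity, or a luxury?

-1.16; inferior

%ΔQ = (3603 − 4744)/[( 4744 + 3603)/2] = -1141/4173.5 = -0.273391…
%ΔIncome = (46370 − 36560)/[( 36560 + 46370)/2] = 9810/41465 = 0.236585…
E_income = (-1141/4173.5) / (9810/41465) = -1.1555…
E_income < 0 ⇒ inferior good.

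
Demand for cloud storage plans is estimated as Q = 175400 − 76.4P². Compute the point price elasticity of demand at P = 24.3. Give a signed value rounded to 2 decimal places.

-0.69

dQ/dP = −2·76.4·P = -3713.04. At P = 24.3, Q = 130286.564.
Ed = (dQ/dP)·(P/Q) = (-3713.04) × (24.3/130286.564) = -0.6925…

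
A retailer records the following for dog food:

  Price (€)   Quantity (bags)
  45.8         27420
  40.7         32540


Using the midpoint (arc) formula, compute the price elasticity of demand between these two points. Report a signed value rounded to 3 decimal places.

%ΔQ = (32540 − 27420) / [(27420 + 32540)/2] = 5120/29980 = 0.170780…
%ΔP = (40.7 − 45.8) / [(45.8 + 40.7)/2] = -5.1/43.25 = -0.117919…
Arc Ed = %ΔQ / %ΔP = (5120/29980) / (-5.1/43.25) = -1.44828…

-1.448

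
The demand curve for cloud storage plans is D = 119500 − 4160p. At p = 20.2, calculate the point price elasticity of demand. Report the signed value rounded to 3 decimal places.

dD/dp = −4160. At p = 20.2, D = 119500 − 4160(20.2) = 35468.
Ed = (dD/dp)·(p/D) = −4160 × (20.2/35468) = -2.36923…

-2.369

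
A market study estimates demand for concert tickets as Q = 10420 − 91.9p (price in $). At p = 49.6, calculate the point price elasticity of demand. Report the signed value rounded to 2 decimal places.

dQ/dp = −91.9. At p = 49.6, Q = 10420 − 91.9(49.6) = 5861.76.
Ed = (dQ/dp)·(p/Q) = −91.9 × (49.6/5861.76) = -0.7776…

-0.78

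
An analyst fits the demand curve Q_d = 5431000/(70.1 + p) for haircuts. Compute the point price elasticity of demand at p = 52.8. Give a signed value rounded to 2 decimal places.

-0.43

dQ_d/dp = −5431000/(70.1 + p)² = -359.564. At p = 52.8, Q_d = 44190.4.
Ed = (dQ_d/dp)·(p/Q_d) = (-359.564) × (52.8/44190.4) = -0.4296…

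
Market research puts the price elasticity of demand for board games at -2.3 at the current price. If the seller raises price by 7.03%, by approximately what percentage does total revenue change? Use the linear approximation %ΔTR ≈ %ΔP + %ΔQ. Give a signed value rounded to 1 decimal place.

-9.1%

%ΔQ ≈ Ed × %ΔP = (-2.3) × (+7.03%) = -16.1690%
%ΔTR ≈ %ΔP + %ΔQ = (+7.03%) + (-16.1690%) = -9.1390%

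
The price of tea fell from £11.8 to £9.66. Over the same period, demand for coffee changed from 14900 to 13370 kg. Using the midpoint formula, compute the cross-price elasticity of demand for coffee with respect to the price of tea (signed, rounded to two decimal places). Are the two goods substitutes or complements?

0.54; substitutes

%ΔQ_{coffee} = (13370 − 14900)/avg = -1530/14135 = -0.108241…
%ΔP_{tea} = (9.66 − 11.8)/avg = -2.14/10.73 = -0.199440…
E_cross = (-1530/14135) / (-2.14/10.73) = 0.5427…
E_cross > 0 ⇒ the goods are substitutes.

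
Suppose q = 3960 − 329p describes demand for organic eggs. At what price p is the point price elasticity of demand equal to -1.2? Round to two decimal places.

6.57

Ed = −329p/(3960 − 329p). Set this equal to -1.2:
329p = 1.2·(3960 − 329p) ⇒ 329p(1 + 1.2) = 1.2·3960
p = 1.2·3960 / (329·2.2) = 6.5653…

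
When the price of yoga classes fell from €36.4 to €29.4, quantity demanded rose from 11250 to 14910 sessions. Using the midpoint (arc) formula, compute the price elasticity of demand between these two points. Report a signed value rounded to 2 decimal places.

%ΔQ = (14910 − 11250) / [(11250 + 14910)/2] = 3660/13080 = 0.279816…
%ΔP = (29.4 − 36.4) / [(36.4 + 29.4)/2] = -7/32.9 = -0.212765…
Arc Ed = %ΔQ / %ΔP = (3660/13080) / (-7/32.9) = -1.3151…

-1.32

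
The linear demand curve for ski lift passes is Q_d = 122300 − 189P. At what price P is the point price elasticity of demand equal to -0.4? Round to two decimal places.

184.88

Ed = −189P/(122300 − 189P). Set this equal to -0.4:
189P = 0.4·(122300 − 189P) ⇒ 189P(1 + 0.4) = 0.4·122300
P = 0.4·122300 / (189·1.4) = 184.8828…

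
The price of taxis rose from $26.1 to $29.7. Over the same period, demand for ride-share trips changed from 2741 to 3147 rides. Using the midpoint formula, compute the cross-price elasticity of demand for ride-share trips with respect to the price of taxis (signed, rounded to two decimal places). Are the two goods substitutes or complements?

1.07; substitutes

%ΔQ_{ride-share trips} = (3147 − 2741)/avg = 406/2944 = 0.137907…
%ΔP_{taxis} = (29.7 − 26.1)/avg = 3.6/27.9 = 0.129032…
E_cross = (406/2944) / (3.6/27.9) = 1.0687…
E_cross > 0 ⇒ the goods are substitutes.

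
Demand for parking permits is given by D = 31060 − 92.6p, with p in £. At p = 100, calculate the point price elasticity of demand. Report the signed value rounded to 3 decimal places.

dD/dp = −92.6. At p = 100, D = 31060 − 92.6(100) = 21800.
Ed = (dD/dp)·(p/D) = −92.6 × (100/21800) = -0.42477…

-0.425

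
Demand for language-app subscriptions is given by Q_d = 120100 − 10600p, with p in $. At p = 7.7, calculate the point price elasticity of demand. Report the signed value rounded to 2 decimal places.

-2.12

dQ_d/dp = −10600. At p = 7.7, Q_d = 120100 − 10600(7.7) = 38480.
Ed = (dQ_d/dp)·(p/Q_d) = −10600 × (7.7/38480) = -2.1211…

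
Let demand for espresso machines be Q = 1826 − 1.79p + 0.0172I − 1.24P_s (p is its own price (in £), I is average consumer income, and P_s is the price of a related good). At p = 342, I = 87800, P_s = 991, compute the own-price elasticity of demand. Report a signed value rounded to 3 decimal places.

At the given values, Q = 1826 − 1.79(342) + 0.0172(87800) − 1.24(991) = 1495.14.
∂Q/∂p = −1.79.
E = (-1.79) × (342/1495.14) = -0.40944…

-0.409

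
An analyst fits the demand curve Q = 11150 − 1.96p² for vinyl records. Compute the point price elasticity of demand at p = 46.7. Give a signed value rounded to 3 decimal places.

dQ/dp = −2·1.96·p = -183.064. At p = 46.7, Q = 6875.4556.
Ed = (dQ/dp)·(p/Q) = (-183.064) × (46.7/6875.4556) = -1.24342…

-1.243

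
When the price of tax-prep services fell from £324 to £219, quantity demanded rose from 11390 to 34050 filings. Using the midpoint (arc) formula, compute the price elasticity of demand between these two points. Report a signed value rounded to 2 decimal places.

-2.58

%ΔQ = (34050 − 11390) / [(11390 + 34050)/2] = 22660/22720 = 0.997359…
%ΔP = (219 − 324) / [(324 + 219)/2] = -105/271.5 = -0.386740…
Arc Ed = %ΔQ / %ΔP = (22660/22720) / (-105/271.5) = -2.5788…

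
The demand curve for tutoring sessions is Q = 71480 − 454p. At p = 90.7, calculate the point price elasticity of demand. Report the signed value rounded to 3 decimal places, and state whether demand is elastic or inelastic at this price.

dQ/dp = −454. At p = 90.7, Q = 71480 − 454(90.7) = 30302.2.
Ed = (dQ/dp)·(p/Q) = −454 × (90.7/30302.2) = -1.35890…
|Ed| = 1.359 > 1, so demand is elastic.

-1.359; elastic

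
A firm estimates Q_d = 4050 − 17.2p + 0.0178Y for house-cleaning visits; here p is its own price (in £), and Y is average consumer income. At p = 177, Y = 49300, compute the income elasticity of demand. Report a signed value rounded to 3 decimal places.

0.466

At the given values, Q_d = 4050 − 17.2(177) + 0.0178(49300) = 1883.14.
∂Q_d/∂Y = 0.0178.
E = (0.0178) × (49300/1883.14) = 0.46599…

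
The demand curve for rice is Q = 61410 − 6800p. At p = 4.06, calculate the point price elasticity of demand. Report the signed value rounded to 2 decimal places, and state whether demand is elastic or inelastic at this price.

-0.82; inelastic

dQ/dp = −6800. At p = 4.06, Q = 61410 − 6800(4.06) = 33802.
Ed = (dQ/dp)·(p/Q) = −6800 × (4.06/33802) = -0.8167…
|Ed| = 0.82 < 1, so demand is inelastic.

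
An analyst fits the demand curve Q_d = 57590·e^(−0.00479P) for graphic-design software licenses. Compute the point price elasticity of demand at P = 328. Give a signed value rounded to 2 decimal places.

-1.57

dQ_d/dP = −0.00479·Q_d = -57.3263. At P = 328, Q_d = 11967.9.
Ed = (dQ_d/dP)·(P/Q_d) = (-57.3263) × (328/11967.9) = -1.5711…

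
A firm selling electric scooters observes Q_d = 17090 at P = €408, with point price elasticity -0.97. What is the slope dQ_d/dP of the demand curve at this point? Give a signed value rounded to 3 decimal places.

Ed = (dQ_d/dP)·(P/Q_d) ⇒ dQ_d/dP = Ed·Q_d/P = (-0.97)·17090/408 = -40.63063…

-40.631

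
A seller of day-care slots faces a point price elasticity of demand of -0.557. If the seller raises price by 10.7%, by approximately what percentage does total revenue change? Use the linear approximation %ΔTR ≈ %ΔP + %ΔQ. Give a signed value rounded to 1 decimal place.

%ΔQ ≈ Ed × %ΔP = (-0.557) × (+10.7%) = -5.9599%
%ΔTR ≈ %ΔP + %ΔQ = (+10.7%) + (-5.9599%) = +4.7401%

+4.7%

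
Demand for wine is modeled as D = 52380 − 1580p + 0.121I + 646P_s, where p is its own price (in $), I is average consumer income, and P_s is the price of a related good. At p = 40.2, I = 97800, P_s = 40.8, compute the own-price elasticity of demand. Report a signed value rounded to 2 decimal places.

-2.35

At the given values, D = 52380 − 1580(40.2) + 0.121(97800) + 646(40.8) = 27054.6.
∂D/∂p = −1580.
E = (-1580) × (40.2/27054.6) = -2.3476…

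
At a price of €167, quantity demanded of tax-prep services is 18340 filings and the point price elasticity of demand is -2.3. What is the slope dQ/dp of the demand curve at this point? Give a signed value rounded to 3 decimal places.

Ed = (dQ/dp)·(p/Q) ⇒ dQ/dp = Ed·Q/p = (-2.3)·18340/167 = -252.58682…

-252.587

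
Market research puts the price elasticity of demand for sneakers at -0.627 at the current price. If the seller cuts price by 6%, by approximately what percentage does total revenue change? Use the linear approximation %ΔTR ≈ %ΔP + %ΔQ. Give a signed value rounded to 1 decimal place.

%ΔQ ≈ Ed × %ΔP = (-0.627) × (-6%) = +3.7620%
%ΔTR ≈ %ΔP + %ΔQ = (-6%) + (+3.7620%) = -2.2380%

-2.2%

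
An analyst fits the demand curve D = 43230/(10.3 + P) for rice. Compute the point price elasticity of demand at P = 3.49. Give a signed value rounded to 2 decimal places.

-0.25

dD/dP = −43230/(10.3 + P)² = -227.33. At P = 3.49, D = 3134.88.
Ed = (dD/dP)·(P/D) = (-227.33) × (3.49/3134.88) = -0.2530…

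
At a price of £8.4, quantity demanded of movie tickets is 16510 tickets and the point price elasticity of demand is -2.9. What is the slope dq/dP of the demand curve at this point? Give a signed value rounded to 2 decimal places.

Ed = (dq/dP)·(P/q) ⇒ dq/dP = Ed·q/P = (-2.9)·16510/8.4 = -5699.8809…

-5699.88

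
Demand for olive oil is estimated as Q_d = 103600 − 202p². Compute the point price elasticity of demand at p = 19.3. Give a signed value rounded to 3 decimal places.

-5.307

dQ_d/dp = −2·202·p = -7797.2. At p = 19.3, Q_d = 28357.02.
Ed = (dQ_d/dp)·(p/Q_d) = (-7797.2) × (19.3/28357.02) = -5.30683…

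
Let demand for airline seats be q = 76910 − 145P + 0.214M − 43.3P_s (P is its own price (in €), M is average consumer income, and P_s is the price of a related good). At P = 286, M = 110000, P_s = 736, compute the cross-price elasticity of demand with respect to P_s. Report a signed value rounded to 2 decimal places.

-1.18

At the given values, q = 76910 − 145(286) + 0.214(110000) − 43.3(736) = 27111.2.
∂q/∂P_s = -43.3.
E = (-43.3) × (736/27111.2) = -1.1754…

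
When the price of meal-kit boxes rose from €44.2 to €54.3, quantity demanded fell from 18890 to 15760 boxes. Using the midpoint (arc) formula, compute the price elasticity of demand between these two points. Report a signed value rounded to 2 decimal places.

%ΔQ = (15760 − 18890) / [(18890 + 15760)/2] = -3130/17325 = -0.180663…
%ΔP = (54.3 − 44.2) / [(44.2 + 54.3)/2] = 10.1/49.25 = 0.205076…
Arc Ed = %ΔQ / %ΔP = (-3130/17325) / (10.1/49.25) = -0.8809…

-0.88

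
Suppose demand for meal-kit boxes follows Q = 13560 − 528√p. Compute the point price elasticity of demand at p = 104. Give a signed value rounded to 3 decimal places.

-0.329

dQ/dp = −528/(2√p) = -25.8873. At p = 104, Q = 8175.44.
Ed = (dQ/dp)·(p/Q) = (-25.8873) × (104/8175.44) = -0.32931…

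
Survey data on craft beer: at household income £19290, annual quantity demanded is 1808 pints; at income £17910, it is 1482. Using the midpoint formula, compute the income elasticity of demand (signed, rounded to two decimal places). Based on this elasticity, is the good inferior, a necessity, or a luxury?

2.67; luxury

%ΔQ = (1482 − 1808)/[( 1808 + 1482)/2] = -326/1645 = -0.198176…
%ΔIncome = (17910 − 19290)/[( 19290 + 17910)/2] = -1380/18600 = -0.074193…
E_income = (-326/1645) / (-1380/18600) = 2.6710…
E_income > 1 ⇒ normal good, luxury.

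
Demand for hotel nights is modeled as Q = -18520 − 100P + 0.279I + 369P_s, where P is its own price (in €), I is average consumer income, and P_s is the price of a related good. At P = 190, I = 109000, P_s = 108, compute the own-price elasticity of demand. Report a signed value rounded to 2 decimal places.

-0.58

At the given values, Q = -18520 − 100(190) + 0.279(109000) + 369(108) = 32743.
∂Q/∂P = −100.
E = (-100) × (190/32743) = -0.5802…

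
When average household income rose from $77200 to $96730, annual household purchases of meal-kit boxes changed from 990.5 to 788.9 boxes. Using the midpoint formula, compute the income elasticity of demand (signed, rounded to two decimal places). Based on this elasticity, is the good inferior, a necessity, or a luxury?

%ΔQ = (788.9 − 990.5)/[( 990.5 + 788.9)/2] = -201.6/889.7 = -0.226593…
%ΔIncome = (96730 − 77200)/[( 77200 + 96730)/2] = 19530/86965 = 0.224573…
E_income = (-201.6/889.7) / (19530/86965) = -1.0089…
E_income < 0 ⇒ inferior good.

-1.01; inferior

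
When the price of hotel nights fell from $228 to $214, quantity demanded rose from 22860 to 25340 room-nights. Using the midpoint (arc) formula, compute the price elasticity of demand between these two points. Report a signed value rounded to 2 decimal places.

-1.62

%ΔQ = (25340 − 22860) / [(22860 + 25340)/2] = 2480/24100 = 0.102904…
%ΔP = (214 − 228) / [(228 + 214)/2] = -14/221 = -0.063348…
Arc Ed = %ΔQ / %ΔP = (2480/24100) / (-14/221) = -1.6244…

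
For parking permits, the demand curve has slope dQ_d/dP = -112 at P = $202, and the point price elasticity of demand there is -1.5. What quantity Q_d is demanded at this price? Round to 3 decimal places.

15082.667

Ed = (dQ_d/dP)·(P/Q_d) ⇒ Q_d = (dQ_d/dP)·P/Ed = (-112)·202/(-1.5) = 15082.66666…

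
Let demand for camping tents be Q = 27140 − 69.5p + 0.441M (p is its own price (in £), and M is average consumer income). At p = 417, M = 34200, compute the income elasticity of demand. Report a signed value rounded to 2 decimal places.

At the given values, Q = 27140 − 69.5(417) + 0.441(34200) = 13240.7.
∂Q/∂M = 0.441.
E = (0.441) × (34200/13240.7) = 1.1390…

1.14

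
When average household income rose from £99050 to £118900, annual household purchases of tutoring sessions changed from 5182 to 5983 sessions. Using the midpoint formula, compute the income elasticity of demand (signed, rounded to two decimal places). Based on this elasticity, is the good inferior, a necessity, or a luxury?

0.79; necessity

%ΔQ = (5983 − 5182)/[( 5182 + 5983)/2] = 801/5582.5 = 0.143484…
%ΔIncome = (118900 − 99050)/[( 99050 + 118900)/2] = 19850/108975 = 0.182151…
E_income = (801/5582.5) / (19850/108975) = 0.7877…
0 < E_income < 1 ⇒ normal good, necessity.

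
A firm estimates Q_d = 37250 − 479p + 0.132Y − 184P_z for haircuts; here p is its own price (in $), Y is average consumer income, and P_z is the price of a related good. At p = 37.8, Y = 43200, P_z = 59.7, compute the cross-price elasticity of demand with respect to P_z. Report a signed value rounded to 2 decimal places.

At the given values, Q_d = 37250 − 479(37.8) + 0.132(43200) − 184(59.7) = 13861.4.
∂Q_d/∂P_z = -184.
E = (-184) × (59.7/13861.4) = -0.7924…

-0.79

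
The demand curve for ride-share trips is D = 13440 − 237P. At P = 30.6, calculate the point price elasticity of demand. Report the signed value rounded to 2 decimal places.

dD/dP = −237. At P = 30.6, D = 13440 − 237(30.6) = 6187.8.
Ed = (dD/dP)·(P/D) = −237 × (30.6/6187.8) = -1.1720…

-1.17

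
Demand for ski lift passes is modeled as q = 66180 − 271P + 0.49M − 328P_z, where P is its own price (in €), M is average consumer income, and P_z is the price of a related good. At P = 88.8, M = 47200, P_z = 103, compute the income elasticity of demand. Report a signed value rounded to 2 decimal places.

0.74

At the given values, q = 66180 − 271(88.8) + 0.49(47200) − 328(103) = 31459.2.
∂q/∂M = 0.49.
E = (0.49) × (47200/31459.2) = 0.7351…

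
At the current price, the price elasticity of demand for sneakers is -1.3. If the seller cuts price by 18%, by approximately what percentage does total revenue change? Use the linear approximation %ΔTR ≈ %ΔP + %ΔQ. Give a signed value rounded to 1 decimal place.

+5.4%

%ΔQ ≈ Ed × %ΔP = (-1.3) × (-18%) = +23.4000%
%ΔTR ≈ %ΔP + %ΔQ = (-18%) + (+23.4000%) = +5.4000%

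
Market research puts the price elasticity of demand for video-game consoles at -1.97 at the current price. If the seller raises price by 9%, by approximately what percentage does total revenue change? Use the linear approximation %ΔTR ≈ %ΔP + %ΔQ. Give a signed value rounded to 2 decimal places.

-8.73%

%ΔQ ≈ Ed × %ΔP = (-1.97) × (+9%) = -17.7300%
%ΔTR ≈ %ΔP + %ΔQ = (+9%) + (-17.7300%) = -8.7300%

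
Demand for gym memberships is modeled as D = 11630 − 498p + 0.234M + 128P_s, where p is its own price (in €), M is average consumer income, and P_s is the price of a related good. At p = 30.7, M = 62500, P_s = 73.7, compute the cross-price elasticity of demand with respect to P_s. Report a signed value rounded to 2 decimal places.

At the given values, D = 11630 − 498(30.7) + 0.234(62500) + 128(73.7) = 20400.
∂D/∂P_s = 128.
E = (128) × (73.7/20400) = 0.4624…

0.46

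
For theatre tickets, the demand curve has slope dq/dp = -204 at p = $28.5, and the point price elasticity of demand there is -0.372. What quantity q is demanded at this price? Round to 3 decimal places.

15629.032

Ed = (dq/dp)·(p/q) ⇒ q = (dq/dp)·p/Ed = (-204)·28.5/(-0.372) = 15629.03225…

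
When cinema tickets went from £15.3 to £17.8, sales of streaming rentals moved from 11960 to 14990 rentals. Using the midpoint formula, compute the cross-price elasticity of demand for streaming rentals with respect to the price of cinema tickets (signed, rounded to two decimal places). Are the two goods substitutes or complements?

%ΔQ_{streaming rentals} = (14990 − 11960)/avg = 3030/13475 = 0.224860…
%ΔP_{cinema tickets} = (17.8 − 15.3)/avg = 2.5/16.55 = 0.151057…
E_cross = (3030/13475) / (2.5/16.55) = 1.4885…
E_cross > 0 ⇒ the goods are substitutes.

1.49; substitutes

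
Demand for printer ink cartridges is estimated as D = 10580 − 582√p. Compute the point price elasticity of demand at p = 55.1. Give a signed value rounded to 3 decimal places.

dD/dp = −582/(2√p) = -39.2028. At p = 55.1, D = 6259.85.
Ed = (dD/dp)·(p/D) = (-39.2028) × (55.1/6259.85) = -0.34506…

-0.345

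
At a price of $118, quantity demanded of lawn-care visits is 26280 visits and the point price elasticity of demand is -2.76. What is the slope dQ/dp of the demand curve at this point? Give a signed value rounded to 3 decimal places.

Ed = (dQ/dp)·(p/Q) ⇒ dQ/dp = Ed·Q/p = (-2.76)·26280/118 = -614.68474…

-614.685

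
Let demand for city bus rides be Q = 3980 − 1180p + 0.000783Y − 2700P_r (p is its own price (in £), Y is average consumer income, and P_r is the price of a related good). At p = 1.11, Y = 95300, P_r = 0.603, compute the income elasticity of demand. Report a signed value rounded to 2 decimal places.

0.07

At the given values, Q = 3980 − 1180(1.11) + 0.000783(95300) − 2700(0.603) = 1116.7199.
∂Q/∂Y = 0.000783.
E = (0.000783) × (95300/1116.7199) = 0.0668…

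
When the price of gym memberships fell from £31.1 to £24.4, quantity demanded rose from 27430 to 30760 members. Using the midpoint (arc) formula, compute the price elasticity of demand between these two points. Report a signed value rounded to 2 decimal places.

-0.47

%ΔQ = (30760 − 27430) / [(27430 + 30760)/2] = 3330/29095 = 0.114452…
%ΔP = (24.4 − 31.1) / [(31.1 + 24.4)/2] = -6.7/27.75 = -0.241441…
Arc Ed = %ΔQ / %ΔP = (3330/29095) / (-6.7/27.75) = -0.4740…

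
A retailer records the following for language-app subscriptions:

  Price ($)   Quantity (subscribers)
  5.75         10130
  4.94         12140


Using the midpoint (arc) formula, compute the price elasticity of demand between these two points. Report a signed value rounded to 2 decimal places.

-1.19

%ΔQ = (12140 − 10130) / [(10130 + 12140)/2] = 2010/11135 = 0.180511…
%ΔP = (4.94 − 5.75) / [(5.75 + 4.94)/2] = -0.81/5.345 = -0.151543…
Arc Ed = %ΔQ / %ΔP = (2010/11135) / (-0.81/5.345) = -1.1911…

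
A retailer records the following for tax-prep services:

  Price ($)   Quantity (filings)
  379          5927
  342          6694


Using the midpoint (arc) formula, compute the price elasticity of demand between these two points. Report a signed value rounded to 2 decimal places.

%ΔQ = (6694 − 5927) / [(5927 + 6694)/2] = 767/6310.5 = 0.121543…
%ΔP = (342 − 379) / [(379 + 342)/2] = -37/360.5 = -0.102635…
Arc Ed = %ΔQ / %ΔP = (767/6310.5) / (-37/360.5) = -1.1842…

-1.18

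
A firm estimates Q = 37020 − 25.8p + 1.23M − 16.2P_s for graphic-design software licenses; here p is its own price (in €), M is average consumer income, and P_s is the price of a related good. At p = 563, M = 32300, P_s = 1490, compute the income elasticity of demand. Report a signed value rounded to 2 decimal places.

At the given values, Q = 37020 − 25.8(563) + 1.23(32300) − 16.2(1490) = 38085.6.
∂Q/∂M = 1.23.
E = (1.23) × (32300/38085.6) = 1.0431…

1.04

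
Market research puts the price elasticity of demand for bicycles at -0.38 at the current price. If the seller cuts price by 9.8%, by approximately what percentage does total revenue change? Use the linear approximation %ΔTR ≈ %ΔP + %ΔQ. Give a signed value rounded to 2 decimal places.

%ΔQ ≈ Ed × %ΔP = (-0.38) × (-9.8%) = +3.7240%
%ΔTR ≈ %ΔP + %ΔQ = (-9.8%) + (+3.7240%) = -6.0760%

-6.08%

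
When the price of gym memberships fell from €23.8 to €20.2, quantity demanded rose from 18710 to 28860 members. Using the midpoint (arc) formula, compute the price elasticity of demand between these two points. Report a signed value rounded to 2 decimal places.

-2.61

%ΔQ = (28860 − 18710) / [(18710 + 28860)/2] = 10150/23785 = 0.426739…
%ΔP = (20.2 − 23.8) / [(23.8 + 20.2)/2] = -3.6/22 = -0.163636…
Arc Ed = %ΔQ / %ΔP = (10150/23785) / (-3.6/22) = -2.6078…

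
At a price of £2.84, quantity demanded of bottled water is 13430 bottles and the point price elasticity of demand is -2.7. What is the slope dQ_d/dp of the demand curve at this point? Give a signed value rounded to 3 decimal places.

Ed = (dQ_d/dp)·(p/Q_d) ⇒ dQ_d/dp = Ed·Q_d/p = (-2.7)·13430/2.84 = -12767.95774…

-12767.958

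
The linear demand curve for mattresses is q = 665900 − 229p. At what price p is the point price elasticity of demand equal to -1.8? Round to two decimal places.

1869.34

Ed = −229p/(665900 − 229p). Set this equal to -1.8:
229p = 1.8·(665900 − 229p) ⇒ 229p(1 + 1.8) = 1.8·665900
p = 1.8·665900 / (229·2.8) = 1869.3387…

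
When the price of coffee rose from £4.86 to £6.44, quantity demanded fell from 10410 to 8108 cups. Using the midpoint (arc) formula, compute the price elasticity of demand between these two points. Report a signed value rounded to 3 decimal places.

-0.889

%ΔQ = (8108 − 10410) / [(10410 + 8108)/2] = -2302/9259 = -0.248622…
%ΔP = (6.44 − 4.86) / [(4.86 + 6.44)/2] = 1.58/5.65 = 0.279646…
Arc Ed = %ΔQ / %ΔP = (-2302/9259) / (1.58/5.65) = -0.88906…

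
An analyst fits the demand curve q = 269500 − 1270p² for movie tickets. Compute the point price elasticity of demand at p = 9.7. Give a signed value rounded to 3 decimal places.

dq/dp = −2·1270·p = -24638. At p = 9.7, q = 150005.7.
Ed = (dq/dp)·(p/q) = (-24638) × (9.7/150005.7) = -1.59319…

-1.593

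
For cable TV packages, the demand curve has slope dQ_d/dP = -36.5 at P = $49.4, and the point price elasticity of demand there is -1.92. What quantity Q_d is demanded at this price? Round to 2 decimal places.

939.11

Ed = (dQ_d/dP)·(P/Q_d) ⇒ Q_d = (dQ_d/dP)·P/Ed = (-36.5)·49.4/(-1.92) = 939.1145…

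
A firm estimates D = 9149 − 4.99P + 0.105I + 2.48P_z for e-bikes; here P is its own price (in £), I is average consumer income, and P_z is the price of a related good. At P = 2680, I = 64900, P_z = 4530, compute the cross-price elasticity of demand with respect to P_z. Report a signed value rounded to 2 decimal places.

At the given values, D = 9149 − 4.99(2680) + 0.105(64900) + 2.48(4530) = 13824.7.
∂D/∂P_z = 2.48.
E = (2.48) × (4530/13824.7) = 0.8126…

0.81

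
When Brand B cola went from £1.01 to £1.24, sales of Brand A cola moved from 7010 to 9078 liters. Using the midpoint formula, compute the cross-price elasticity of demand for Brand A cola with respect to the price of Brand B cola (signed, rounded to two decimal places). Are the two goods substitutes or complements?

%ΔQ_{Brand A cola} = (9078 − 7010)/avg = 2068/8044 = 0.257086…
%ΔP_{Brand B cola} = (1.24 − 1.01)/avg = 0.23/1.125 = 0.204444…
E_cross = (2068/8044) / (0.23/1.125) = 1.2574…
E_cross > 0 ⇒ the goods are substitutes.

1.26; substitutes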